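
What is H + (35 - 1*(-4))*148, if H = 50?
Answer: 5822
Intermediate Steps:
H + (35 - 1*(-4))*148 = 50 + (35 - 1*(-4))*148 = 50 + (35 + 4)*148 = 50 + 39*148 = 50 + 5772 = 5822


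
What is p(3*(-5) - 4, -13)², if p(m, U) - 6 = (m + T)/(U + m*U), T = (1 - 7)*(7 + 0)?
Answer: 1803649/54756 ≈ 32.940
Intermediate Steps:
T = -42 (T = -6*7 = -42)
p(m, U) = 6 + (-42 + m)/(U + U*m) (p(m, U) = 6 + (m - 42)/(U + m*U) = 6 + (-42 + m)/(U + U*m))
p(3*(-5) - 4, -13)² = ((-42 + (3*(-5) - 4) + 6*(-13) + 6*(-13)*(3*(-5) - 4))/((-13)*(1 + (3*(-5) - 4))))² = (-(-42 + (-15 - 4) - 78 + 6*(-13)*(-15 - 4))/(13*(1 + (-15 - 4))))² = (-(-42 - 19 - 78 + 6*(-13)*(-19))/(13*(1 - 19)))² = (-1/13*(-42 - 19 - 78 + 1482)/(-18))² = (-1/13*(-1/18)*1343)² = (1343/234)² = 1803649/54756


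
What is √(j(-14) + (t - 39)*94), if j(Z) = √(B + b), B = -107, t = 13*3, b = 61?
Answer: 46^(¼)*√I ≈ 1.8415 + 1.8415*I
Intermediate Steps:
t = 39
j(Z) = I*√46 (j(Z) = √(-107 + 61) = √(-46) = I*√46)
√(j(-14) + (t - 39)*94) = √(I*√46 + (39 - 39)*94) = √(I*√46 + 0*94) = √(I*√46 + 0) = √(I*√46) = 46^(¼)*√I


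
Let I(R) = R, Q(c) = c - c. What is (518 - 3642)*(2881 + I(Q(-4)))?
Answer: -9000244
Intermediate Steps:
Q(c) = 0
(518 - 3642)*(2881 + I(Q(-4))) = (518 - 3642)*(2881 + 0) = -3124*2881 = -9000244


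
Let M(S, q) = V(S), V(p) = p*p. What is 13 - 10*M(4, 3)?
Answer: -147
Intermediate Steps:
V(p) = p²
M(S, q) = S²
13 - 10*M(4, 3) = 13 - 10*4² = 13 - 10*16 = 13 - 160 = -147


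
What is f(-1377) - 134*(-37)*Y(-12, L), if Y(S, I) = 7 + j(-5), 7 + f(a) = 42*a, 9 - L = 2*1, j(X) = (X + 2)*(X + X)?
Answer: 125605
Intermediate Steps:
j(X) = 2*X*(2 + X) (j(X) = (2 + X)*(2*X) = 2*X*(2 + X))
L = 7 (L = 9 - 2 = 7)
f(a) = -7 + 42*a
Y(S, I) = 37 (Y(S, I) = 7 + 2*(-5)*(2 - 5) = 7 + 2*(-5)*(-3) = 7 + 30 = 37)
f(-1377) - 134*(-37)*Y(-12, L) = (-7 + 42*(-1377)) - 134*(-37)*37 = (-7 - 57834) - (-4958)*37 = -57841 - 1*(-183446) = -57841 + 183446 = 125605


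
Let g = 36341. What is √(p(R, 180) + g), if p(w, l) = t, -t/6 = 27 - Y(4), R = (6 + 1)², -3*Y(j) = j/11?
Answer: √4377571/11 ≈ 190.21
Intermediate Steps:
Y(j) = -j/33 (Y(j) = -j/(3*11) = -j/33)
R = 49 (R = 7² = 49)
t = -1790/11 (t = -6*(27 - (-1)*4/33) = -6*(27 - 1*(-4/33)) = -6*(27 + 4/33) = -6*895/33 = -1790/11 ≈ -162.73)
p(w, l) = -1790/11
√(p(R, 180) + g) = √(-1790/11 + 36341) = √(397961/11) = √4377571/11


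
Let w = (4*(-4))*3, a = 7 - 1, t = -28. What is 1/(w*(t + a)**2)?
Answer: -1/23232 ≈ -4.3044e-5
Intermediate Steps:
a = 6
w = -48 (w = -16*3 = -48)
1/(w*(t + a)**2) = 1/(-48*(-28 + 6)**2) = 1/(-48*(-22)**2) = 1/(-48*484) = 1/(-23232) = -1/23232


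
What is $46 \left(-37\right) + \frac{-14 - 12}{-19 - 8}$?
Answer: $- \frac{45928}{27} \approx -1701.0$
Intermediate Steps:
$46 \left(-37\right) + \frac{-14 - 12}{-19 - 8} = -1702 - \frac{26}{-27} = -1702 - - \frac{26}{27} = -1702 + \frac{26}{27} = - \frac{45928}{27}$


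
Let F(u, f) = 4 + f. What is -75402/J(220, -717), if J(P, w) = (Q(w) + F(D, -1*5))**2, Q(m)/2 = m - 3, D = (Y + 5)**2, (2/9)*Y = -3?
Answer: -75402/2076481 ≈ -0.036312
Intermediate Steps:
Y = -27/2 (Y = (9/2)*(-3) = -27/2 ≈ -13.500)
D = 289/4 (D = (-27/2 + 5)**2 = (-17/2)**2 = 289/4 ≈ 72.250)
Q(m) = -6 + 2*m (Q(m) = 2*(m - 3) = 2*(-3 + m) = -6 + 2*m)
J(P, w) = (-7 + 2*w)**2 (J(P, w) = ((-6 + 2*w) + (4 - 1*5))**2 = ((-6 + 2*w) + (4 - 5))**2 = ((-6 + 2*w) - 1)**2 = (-7 + 2*w)**2)
-75402/J(220, -717) = -75402/(-7 + 2*(-717))**2 = -75402/(-7 - 1434)**2 = -75402/((-1441)**2) = -75402/2076481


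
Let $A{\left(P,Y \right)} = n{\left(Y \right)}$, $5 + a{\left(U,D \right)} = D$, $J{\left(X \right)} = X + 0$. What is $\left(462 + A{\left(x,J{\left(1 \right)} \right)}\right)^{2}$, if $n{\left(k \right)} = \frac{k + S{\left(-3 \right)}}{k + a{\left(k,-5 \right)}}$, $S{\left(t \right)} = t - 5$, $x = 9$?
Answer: $\frac{17347225}{81} \approx 2.1416 \cdot 10^{5}$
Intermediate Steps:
$J{\left(X \right)} = X$
$a{\left(U,D \right)} = -5 + D$
$S{\left(t \right)} = -5 + t$ ($S{\left(t \right)} = t - 5 = -5 + t$)
$n{\left(k \right)} = \frac{-8 + k}{-10 + k}$ ($n{\left(k \right)} = \frac{k - 8}{k - 10} = \frac{-8 + k}{-10 + k}$)
$A{\left(P,Y \right)} = \frac{-8 + Y}{-10 + Y}$
$\left(462 + A{\left(x,J{\left(1 \right)} \right)}\right)^{2} = \left(462 + \frac{-8 + 1}{-10 + 1}\right)^{2} = \left(462 + \frac{1}{-9} \left(-7\right)\right)^{2} = \left(462 - - \frac{7}{9}\right)^{2} = \left(462 + \frac{7}{9}\right)^{2} = \left(\frac{4165}{9}\right)^{2} = \frac{17347225}{81}$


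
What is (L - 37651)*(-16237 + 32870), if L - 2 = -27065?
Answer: -1076387962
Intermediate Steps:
L = -27063 (L = 2 - 27065 = -27063)
(L - 37651)*(-16237 + 32870) = (-27063 - 37651)*(-16237 + 32870) = -64714*16633 = -1076387962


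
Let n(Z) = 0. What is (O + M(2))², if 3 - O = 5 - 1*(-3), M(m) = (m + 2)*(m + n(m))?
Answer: 9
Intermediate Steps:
M(m) = m*(2 + m) (M(m) = (m + 2)*(m + 0) = (2 + m)*m = m*(2 + m))
O = -5 (O = 3 - (5 - 1*(-3)) = 3 - (5 + 3) = 3 - 1*8 = 3 - 8 = -5)
(O + M(2))² = (-5 + 2*(2 + 2))² = (-5 + 2*4)² = (-5 + 8)² = 3² = 9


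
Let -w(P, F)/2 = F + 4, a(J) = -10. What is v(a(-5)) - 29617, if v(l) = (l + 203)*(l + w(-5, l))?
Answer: -29231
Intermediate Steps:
w(P, F) = -8 - 2*F (w(P, F) = -2*(F + 4) = -2*(4 + F) = -8 - 2*F)
v(l) = (-8 - l)*(203 + l) (v(l) = (l + 203)*(l + (-8 - 2*l)) = (203 + l)*(-8 - l) = (-8 - l)*(203 + l))
v(a(-5)) - 29617 = (-1624 - 1*(-10)**2 - 211*(-10)) - 29617 = (-1624 - 1*100 + 2110) - 29617 = (-1624 - 100 + 2110) - 29617 = 386 - 29617 = -29231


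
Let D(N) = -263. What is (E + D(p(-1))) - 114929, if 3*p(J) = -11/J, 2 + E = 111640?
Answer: -3554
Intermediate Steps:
E = 111638 (E = -2 + 111640 = 111638)
p(J) = -11/(3*J) (p(J) = (-11/J)/3 = -11/(3*J))
(E + D(p(-1))) - 114929 = (111638 - 263) - 114929 = 111375 - 114929 = -3554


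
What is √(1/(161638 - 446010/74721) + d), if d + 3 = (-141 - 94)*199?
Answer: I*√189490092753971025907229/2012884498 ≈ 216.26*I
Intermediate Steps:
d = -46768 (d = -3 + (-141 - 94)*199 = -3 - 235*199 = -3 - 46765 = -46768)
√(1/(161638 - 446010/74721) + d) = √(1/(161638 - 446010/74721) - 46768) = √(1/(161638 - 446010*1/74721) - 46768) = √(1/(161638 - 148670/24907) - 46768) = √(1/(4025768996/24907) - 46768) = √(24907/4025768996 - 46768) = √(-188277164380021/4025768996) = I*√189490092753971025907229/2012884498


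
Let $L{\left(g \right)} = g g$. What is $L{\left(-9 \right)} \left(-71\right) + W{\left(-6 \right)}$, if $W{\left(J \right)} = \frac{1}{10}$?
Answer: $- \frac{57509}{10} \approx -5750.9$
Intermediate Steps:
$L{\left(g \right)} = g^{2}$
$W{\left(J \right)} = \frac{1}{10}$
$L{\left(-9 \right)} \left(-71\right) + W{\left(-6 \right)} = \left(-9\right)^{2} \left(-71\right) + \frac{1}{10} = 81 \left(-71\right) + \frac{1}{10} = -5751 + \frac{1}{10} = - \frac{57509}{10}$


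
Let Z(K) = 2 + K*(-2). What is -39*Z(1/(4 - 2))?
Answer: -39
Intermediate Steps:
Z(K) = 2 - 2*K
-39*Z(1/(4 - 2)) = -39*(2 - 2/(4 - 2)) = -39*(2 - 2/2) = -39*(2 - 2*½) = -39*(2 - 1) = -39*1 = -39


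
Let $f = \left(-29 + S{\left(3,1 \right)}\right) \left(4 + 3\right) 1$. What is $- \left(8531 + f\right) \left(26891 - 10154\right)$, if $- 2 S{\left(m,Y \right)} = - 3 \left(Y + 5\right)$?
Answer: $-140440167$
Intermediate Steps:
$S{\left(m,Y \right)} = \frac{15}{2} + \frac{3 Y}{2}$ ($S{\left(m,Y \right)} = - \frac{\left(-3\right) \left(Y + 5\right)}{2} = - \frac{\left(-3\right) \left(5 + Y\right)}{2} = - \frac{-15 - 3 Y}{2} = \frac{15}{2} + \frac{3 Y}{2}$)
$f = -140$ ($f = \left(-29 + \left(\frac{15}{2} + \frac{3}{2} \cdot 1\right)\right) \left(4 + 3\right) 1 = \left(-29 + \left(\frac{15}{2} + \frac{3}{2}\right)\right) 7 \cdot 1 = \left(-29 + 9\right) 7 = \left(-20\right) 7 = -140$)
$- \left(8531 + f\right) \left(26891 - 10154\right) = - \left(8531 - 140\right) \left(26891 - 10154\right) = - 8391 \cdot 16737 = \left(-1\right) 140440167 = -140440167$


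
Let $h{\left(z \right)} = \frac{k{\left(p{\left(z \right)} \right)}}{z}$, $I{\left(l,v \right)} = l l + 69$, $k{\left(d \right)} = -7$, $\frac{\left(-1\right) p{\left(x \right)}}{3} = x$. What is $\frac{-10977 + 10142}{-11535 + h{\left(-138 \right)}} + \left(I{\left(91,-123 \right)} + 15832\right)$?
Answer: $\frac{38493579016}{1591823} \approx 24182.0$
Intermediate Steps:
$p{\left(x \right)} = - 3 x$
$I{\left(l,v \right)} = 69 + l^{2}$ ($I{\left(l,v \right)} = l^{2} + 69 = 69 + l^{2}$)
$h{\left(z \right)} = - \frac{7}{z}$
$\frac{-10977 + 10142}{-11535 + h{\left(-138 \right)}} + \left(I{\left(91,-123 \right)} + 15832\right) = \frac{-10977 + 10142}{-11535 - \frac{7}{-138}} + \left(\left(69 + 91^{2}\right) + 15832\right) = - \frac{835}{-11535 - - \frac{7}{138}} + \left(\left(69 + 8281\right) + 15832\right) = - \frac{835}{-11535 + \frac{7}{138}} + \left(8350 + 15832\right) = - \frac{835}{- \frac{1591823}{138}} + 24182 = \left(-835\right) \left(- \frac{138}{1591823}\right) + 24182 = \frac{115230}{1591823} + 24182 = \frac{38493579016}{1591823}$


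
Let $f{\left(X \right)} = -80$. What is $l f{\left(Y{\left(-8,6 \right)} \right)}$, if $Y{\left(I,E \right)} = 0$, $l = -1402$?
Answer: $112160$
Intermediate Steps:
$l f{\left(Y{\left(-8,6 \right)} \right)} = \left(-1402\right) \left(-80\right) = 112160$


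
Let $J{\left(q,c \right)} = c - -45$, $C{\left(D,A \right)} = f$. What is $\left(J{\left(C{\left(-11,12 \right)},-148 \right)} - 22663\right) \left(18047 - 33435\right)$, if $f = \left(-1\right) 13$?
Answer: $350323208$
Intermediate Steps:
$f = -13$
$C{\left(D,A \right)} = -13$
$J{\left(q,c \right)} = 45 + c$ ($J{\left(q,c \right)} = c + 45 = 45 + c$)
$\left(J{\left(C{\left(-11,12 \right)},-148 \right)} - 22663\right) \left(18047 - 33435\right) = \left(\left(45 - 148\right) - 22663\right) \left(18047 - 33435\right) = \left(-103 - 22663\right) \left(-15388\right) = \left(-22766\right) \left(-15388\right) = 350323208$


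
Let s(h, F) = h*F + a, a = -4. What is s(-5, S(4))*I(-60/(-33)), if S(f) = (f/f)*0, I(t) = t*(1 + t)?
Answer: -2480/121 ≈ -20.496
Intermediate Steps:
S(f) = 0 (S(f) = 1*0 = 0)
s(h, F) = -4 + F*h (s(h, F) = h*F - 4 = F*h - 4 = -4 + F*h)
s(-5, S(4))*I(-60/(-33)) = (-4 + 0*(-5))*((-60/(-33))*(1 - 60/(-33))) = (-4 + 0)*((-60*(-1/33))*(1 - 60*(-1/33))) = -80*(1 + 20/11)/11 = -80*31/(11*11) = -4*620/121 = -2480/121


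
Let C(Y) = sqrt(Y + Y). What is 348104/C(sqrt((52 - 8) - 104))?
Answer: -174052*15**(3/4)*I**(3/2)/15 ≈ 62538.0 - 62538.0*I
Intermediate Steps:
C(Y) = sqrt(2)*sqrt(Y) (C(Y) = sqrt(2*Y) = sqrt(2)*sqrt(Y))
348104/C(sqrt((52 - 8) - 104)) = 348104/((sqrt(2)*sqrt(sqrt((52 - 8) - 104)))) = 348104/((sqrt(2)*sqrt(sqrt(44 - 104)))) = 348104/((sqrt(2)*sqrt(sqrt(-60)))) = 348104/((sqrt(2)*sqrt(2*I*sqrt(15)))) = 348104/((sqrt(2)*(sqrt(2)*15**(1/4)*sqrt(I)))) = 348104/((2*15**(1/4)*sqrt(I))) = 348104*(-15**(3/4)*I**(3/2)/30) = -174052*15**(3/4)*I**(3/2)/15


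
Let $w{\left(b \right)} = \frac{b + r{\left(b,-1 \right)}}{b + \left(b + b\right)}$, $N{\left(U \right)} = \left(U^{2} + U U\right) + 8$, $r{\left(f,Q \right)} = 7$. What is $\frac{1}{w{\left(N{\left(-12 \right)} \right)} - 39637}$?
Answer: $- \frac{296}{11732451} \approx -2.5229 \cdot 10^{-5}$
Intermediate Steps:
$N{\left(U \right)} = 8 + 2 U^{2}$ ($N{\left(U \right)} = \left(U^{2} + U^{2}\right) + 8 = 2 U^{2} + 8 = 8 + 2 U^{2}$)
$w{\left(b \right)} = \frac{7 + b}{3 b}$ ($w{\left(b \right)} = \frac{b + 7}{b + \left(b + b\right)} = \frac{7 + b}{b + 2 b} = \frac{7 + b}{3 b}$)
$\frac{1}{w{\left(N{\left(-12 \right)} \right)} - 39637} = \frac{1}{\frac{7 + \left(8 + 2 \left(-12\right)^{2}\right)}{3 \left(8 + 2 \left(-12\right)^{2}\right)} - 39637} = \frac{1}{\frac{7 + \left(8 + 2 \cdot 144\right)}{3 \left(8 + 2 \cdot 144\right)} - 39637} = \frac{1}{\frac{7 + \left(8 + 288\right)}{3 \left(8 + 288\right)} - 39637} = \frac{1}{\frac{7 + 296}{3 \cdot 296} - 39637} = \frac{1}{\frac{1}{3} \cdot \frac{1}{296} \cdot 303 - 39637} = \frac{1}{\frac{101}{296} - 39637} = \frac{1}{- \frac{11732451}{296}} = - \frac{296}{11732451}$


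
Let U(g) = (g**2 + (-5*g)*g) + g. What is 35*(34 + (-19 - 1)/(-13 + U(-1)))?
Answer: 11060/9 ≈ 1228.9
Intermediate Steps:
U(g) = g - 4*g**2 (U(g) = (g**2 - 5*g**2) + g = -4*g**2 + g = g - 4*g**2)
35*(34 + (-19 - 1)/(-13 + U(-1))) = 35*(34 + (-19 - 1)/(-13 - (1 - 4*(-1)))) = 35*(34 - 20/(-13 - (1 + 4))) = 35*(34 - 20/(-13 - 1*5)) = 35*(34 - 20/(-13 - 5)) = 35*(34 - 20/(-18)) = 35*(34 - 20*(-1/18)) = 35*(34 + 10/9) = 35*(316/9) = 11060/9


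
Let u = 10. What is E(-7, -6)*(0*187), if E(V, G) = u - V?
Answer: 0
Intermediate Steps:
E(V, G) = 10 - V
E(-7, -6)*(0*187) = (10 - 1*(-7))*(0*187) = (10 + 7)*0 = 17*0 = 0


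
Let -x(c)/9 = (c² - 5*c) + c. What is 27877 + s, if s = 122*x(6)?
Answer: 14701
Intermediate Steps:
x(c) = -9*c² + 36*c (x(c) = -9*((c² - 5*c) + c) = -9*(c² - 4*c) = -9*c² + 36*c)
s = -13176 (s = 122*(9*6*(4 - 1*6)) = 122*(9*6*(4 - 6)) = 122*(9*6*(-2)) = 122*(-108) = -13176)
27877 + s = 27877 - 13176 = 14701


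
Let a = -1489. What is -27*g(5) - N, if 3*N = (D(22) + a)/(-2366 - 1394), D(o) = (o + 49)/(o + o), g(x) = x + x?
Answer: -8938123/33088 ≈ -270.13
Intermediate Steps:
g(x) = 2*x
D(o) = (49 + o)/(2*o) (D(o) = (49 + o)/((2*o)) = (49 + o)*(1/(2*o)) = (49 + o)/(2*o))
N = 4363/33088 (N = (((½)*(49 + 22)/22 - 1489)/(-2366 - 1394))/3 = (((½)*(1/22)*71 - 1489)/(-3760))/3 = ((71/44 - 1489)*(-1/3760))/3 = (-65445/44*(-1/3760))/3 = (⅓)*(13089/33088) = 4363/33088 ≈ 0.13186)
-27*g(5) - N = -54*5 - 1*4363/33088 = -27*10 - 4363/33088 = -270 - 4363/33088 = -8938123/33088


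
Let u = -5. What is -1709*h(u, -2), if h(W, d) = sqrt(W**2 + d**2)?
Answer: -1709*sqrt(29) ≈ -9203.3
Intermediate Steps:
-1709*h(u, -2) = -1709*sqrt((-5)**2 + (-2)**2) = -1709*sqrt(25 + 4) = -1709*sqrt(29)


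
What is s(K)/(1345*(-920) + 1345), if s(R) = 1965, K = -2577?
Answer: -393/247211 ≈ -0.0015897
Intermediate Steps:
s(K)/(1345*(-920) + 1345) = 1965/(1345*(-920) + 1345) = 1965/(-1237400 + 1345) = 1965/(-1236055) = 1965*(-1/1236055) = -393/247211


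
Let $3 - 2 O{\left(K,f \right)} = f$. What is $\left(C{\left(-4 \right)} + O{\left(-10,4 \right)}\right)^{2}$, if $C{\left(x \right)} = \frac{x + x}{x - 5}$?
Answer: $\frac{49}{324} \approx 0.15123$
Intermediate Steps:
$O{\left(K,f \right)} = \frac{3}{2} - \frac{f}{2}$
$C{\left(x \right)} = \frac{2 x}{-5 + x}$
$\left(C{\left(-4 \right)} + O{\left(-10,4 \right)}\right)^{2} = \left(2 \left(-4\right) \frac{1}{-5 - 4} + \left(\frac{3}{2} - 2\right)\right)^{2} = \left(2 \left(-4\right) \frac{1}{-9} + \left(\frac{3}{2} - 2\right)\right)^{2} = \left(2 \left(-4\right) \left(- \frac{1}{9}\right) - \frac{1}{2}\right)^{2} = \left(\frac{8}{9} - \frac{1}{2}\right)^{2} = \left(\frac{7}{18}\right)^{2} = \frac{49}{324}$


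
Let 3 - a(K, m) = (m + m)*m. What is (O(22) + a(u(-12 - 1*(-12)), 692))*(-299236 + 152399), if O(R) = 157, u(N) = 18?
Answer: 140606412416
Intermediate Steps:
a(K, m) = 3 - 2*m² (a(K, m) = 3 - (m + m)*m = 3 - 2*m*m = 3 - 2*m²)
(O(22) + a(u(-12 - 1*(-12)), 692))*(-299236 + 152399) = (157 + (3 - 2*692²))*(-299236 + 152399) = (157 + (3 - 2*478864))*(-146837) = (157 + (3 - 957728))*(-146837) = (157 - 957725)*(-146837) = -957568*(-146837) = 140606412416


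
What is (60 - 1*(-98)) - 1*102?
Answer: 56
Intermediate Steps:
(60 - 1*(-98)) - 1*102 = (60 + 98) - 102 = 158 - 102 = 56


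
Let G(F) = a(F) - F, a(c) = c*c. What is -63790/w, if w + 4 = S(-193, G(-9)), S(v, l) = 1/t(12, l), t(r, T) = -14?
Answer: 893060/57 ≈ 15668.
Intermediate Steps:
a(c) = c**2
G(F) = F**2 - F
S(v, l) = -1/14 (S(v, l) = 1/(-14) = -1/14)
w = -57/14 (w = -4 - 1/14 = -57/14 ≈ -4.0714)
-63790/w = -63790/(-57/14) = -63790*(-14/57) = 893060/57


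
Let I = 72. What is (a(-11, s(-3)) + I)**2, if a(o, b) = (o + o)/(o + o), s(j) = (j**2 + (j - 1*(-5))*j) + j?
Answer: 5329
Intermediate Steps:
s(j) = j + j**2 + j*(5 + j) (s(j) = (j**2 + (j + 5)*j) + j = (j**2 + (5 + j)*j) + j = (j**2 + j*(5 + j)) + j = j + j**2 + j*(5 + j))
a(o, b) = 1 (a(o, b) = (2*o)/((2*o)) = (2*o)*(1/(2*o)) = 1)
(a(-11, s(-3)) + I)**2 = (1 + 72)**2 = 73**2 = 5329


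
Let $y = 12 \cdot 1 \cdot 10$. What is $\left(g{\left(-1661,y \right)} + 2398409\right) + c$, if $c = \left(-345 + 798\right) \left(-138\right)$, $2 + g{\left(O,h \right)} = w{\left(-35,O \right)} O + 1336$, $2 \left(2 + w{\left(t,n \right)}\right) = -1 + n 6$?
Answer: $\frac{21236289}{2} \approx 1.0618 \cdot 10^{7}$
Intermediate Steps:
$w{\left(t,n \right)} = - \frac{5}{2} + 3 n$ ($w{\left(t,n \right)} = -2 + \frac{-1 + n 6}{2} = -2 + \frac{-1 + 6 n}{2} = -2 + \left(- \frac{1}{2} + 3 n\right) = - \frac{5}{2} + 3 n$)
$y = 120$ ($y = 12 \cdot 10 = 120$)
$g{\left(O,h \right)} = 1334 + O \left(- \frac{5}{2} + 3 O\right)$ ($g{\left(O,h \right)} = -2 + \left(\left(- \frac{5}{2} + 3 O\right) O + 1336\right) = -2 + \left(O \left(- \frac{5}{2} + 3 O\right) + 1336\right) = -2 + \left(1336 + O \left(- \frac{5}{2} + 3 O\right)\right) = 1334 + O \left(- \frac{5}{2} + 3 O\right)$)
$c = -62514$ ($c = 453 \left(-138\right) = -62514$)
$\left(g{\left(-1661,y \right)} + 2398409\right) + c = \left(\left(1334 + \frac{1}{2} \left(-1661\right) \left(-5 + 6 \left(-1661\right)\right)\right) + 2398409\right) - 62514 = \left(\left(1334 + \frac{1}{2} \left(-1661\right) \left(-5 - 9966\right)\right) + 2398409\right) - 62514 = \left(\left(1334 + \frac{1}{2} \left(-1661\right) \left(-9971\right)\right) + 2398409\right) - 62514 = \left(\left(1334 + \frac{16561831}{2}\right) + 2398409\right) - 62514 = \left(\frac{16564499}{2} + 2398409\right) - 62514 = \frac{21361317}{2} - 62514 = \frac{21236289}{2}$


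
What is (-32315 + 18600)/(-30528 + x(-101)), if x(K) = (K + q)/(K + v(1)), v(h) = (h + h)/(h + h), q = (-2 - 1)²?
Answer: 342875/763177 ≈ 0.44927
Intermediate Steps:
q = 9 (q = (-3)² = 9)
v(h) = 1 (v(h) = (2*h)/((2*h)) = (2*h)*(1/(2*h)) = 1)
x(K) = (9 + K)/(1 + K) (x(K) = (K + 9)/(K + 1) = (9 + K)/(1 + K))
(-32315 + 18600)/(-30528 + x(-101)) = (-32315 + 18600)/(-30528 + (9 - 101)/(1 - 101)) = -13715/(-30528 - 92/(-100)) = -13715/(-30528 - 1/100*(-92)) = -13715/(-30528 + 23/25) = -13715/(-763177/25) = -13715*(-25/763177) = 342875/763177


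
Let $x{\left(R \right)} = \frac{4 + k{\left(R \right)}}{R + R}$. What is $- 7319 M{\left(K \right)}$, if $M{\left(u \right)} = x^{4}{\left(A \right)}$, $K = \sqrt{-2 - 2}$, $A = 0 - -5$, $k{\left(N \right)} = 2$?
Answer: $- \frac{592839}{625} \approx -948.54$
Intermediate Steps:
$A = 5$ ($A = 0 + 5 = 5$)
$K = 2 i$ ($K = \sqrt{-4} = 2 i \approx 2.0 i$)
$x{\left(R \right)} = \frac{3}{R}$ ($x{\left(R \right)} = \frac{4 + 2}{R + R} = \frac{6}{2 R} = 6 \frac{1}{2 R} = \frac{3}{R}$)
$M{\left(u \right)} = \frac{81}{625}$ ($M{\left(u \right)} = \left(\frac{3}{5}\right)^{4} = \frac{81}{625}$)
$- 7319 M{\left(K \right)} = \left(-7319\right) \frac{81}{625} = - \frac{592839}{625}$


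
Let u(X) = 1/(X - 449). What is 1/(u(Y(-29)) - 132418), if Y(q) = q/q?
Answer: -448/59323265 ≈ -7.5518e-6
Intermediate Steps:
Y(q) = 1
u(X) = 1/(-449 + X)
1/(u(Y(-29)) - 132418) = 1/(1/(-449 + 1) - 132418) = 1/(1/(-448) - 132418) = 1/(-1/448 - 132418) = 1/(-59323265/448) = -448/59323265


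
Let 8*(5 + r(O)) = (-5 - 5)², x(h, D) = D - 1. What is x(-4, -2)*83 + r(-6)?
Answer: -483/2 ≈ -241.50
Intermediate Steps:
x(h, D) = -1 + D
r(O) = 15/2 (r(O) = -5 + (-5 - 5)²/8 = -5 + (⅛)*(-10)² = -5 + (⅛)*100 = -5 + 25/2 = 15/2)
x(-4, -2)*83 + r(-6) = (-1 - 2)*83 + 15/2 = -3*83 + 15/2 = -249 + 15/2 = -483/2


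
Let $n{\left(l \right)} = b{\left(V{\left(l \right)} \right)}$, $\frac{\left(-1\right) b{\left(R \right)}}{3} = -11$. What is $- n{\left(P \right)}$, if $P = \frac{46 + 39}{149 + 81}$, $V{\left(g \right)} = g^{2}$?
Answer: $-33$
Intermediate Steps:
$b{\left(R \right)} = 33$ ($b{\left(R \right)} = \left(-3\right) \left(-11\right) = 33$)
$P = \frac{17}{46}$ ($P = \frac{85}{230} = 85 \cdot \frac{1}{230} = \frac{17}{46} \approx 0.36957$)
$n{\left(l \right)} = 33$
$- n{\left(P \right)} = \left(-1\right) 33 = -33$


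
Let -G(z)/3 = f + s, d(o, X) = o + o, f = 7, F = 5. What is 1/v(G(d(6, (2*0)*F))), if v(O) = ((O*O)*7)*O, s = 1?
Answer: -1/96768 ≈ -1.0334e-5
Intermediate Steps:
d(o, X) = 2*o
G(z) = -24 (G(z) = -3*(7 + 1) = -3*8 = -24)
v(O) = 7*O³ (v(O) = (O²*7)*O = (7*O²)*O = 7*O³)
1/v(G(d(6, (2*0)*F))) = 1/(7*(-24)³) = 1/(7*(-13824)) = 1/(-96768) = -1/96768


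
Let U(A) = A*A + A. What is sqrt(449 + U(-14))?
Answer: sqrt(631) ≈ 25.120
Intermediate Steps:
U(A) = A + A**2 (U(A) = A**2 + A = A + A**2)
sqrt(449 + U(-14)) = sqrt(449 - 14*(1 - 14)) = sqrt(449 - 14*(-13)) = sqrt(449 + 182) = sqrt(631)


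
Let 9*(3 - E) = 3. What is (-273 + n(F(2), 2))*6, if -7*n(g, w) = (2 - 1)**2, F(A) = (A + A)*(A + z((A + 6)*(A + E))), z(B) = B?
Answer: -11472/7 ≈ -1638.9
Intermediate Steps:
E = 8/3 (E = 3 - 1/9*3 = 3 - 1/3 = 8/3 ≈ 2.6667)
F(A) = 2*A*(A + (6 + A)*(8/3 + A)) (F(A) = (A + A)*(A + (A + 6)*(A + 8/3)) = (2*A)*(A + (6 + A)*(8/3 + A)) = 2*A*(A + (6 + A)*(8/3 + A)))
n(g, w) = -1/7 (n(g, w) = -(2 - 1)**2/7 = -1/7*1**2 = -1/7*1 = -1/7)
(-273 + n(F(2), 2))*6 = (-273 - 1/7)*6 = -1912/7*6 = -11472/7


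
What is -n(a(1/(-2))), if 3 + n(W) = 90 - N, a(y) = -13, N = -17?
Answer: -104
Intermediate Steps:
n(W) = 104 (n(W) = -3 + (90 - 1*(-17)) = -3 + (90 + 17) = -3 + 107 = 104)
-n(a(1/(-2))) = -1*104 = -104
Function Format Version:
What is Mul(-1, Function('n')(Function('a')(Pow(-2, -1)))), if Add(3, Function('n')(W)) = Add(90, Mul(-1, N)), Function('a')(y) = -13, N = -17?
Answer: -104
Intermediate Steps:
Function('n')(W) = 104 (Function('n')(W) = Add(-3, Add(90, Mul(-1, -17))) = Add(-3, Add(90, 17)) = Add(-3, 107) = 104)
Mul(-1, Function('n')(Function('a')(Pow(-2, -1)))) = Mul(-1, 104) = -104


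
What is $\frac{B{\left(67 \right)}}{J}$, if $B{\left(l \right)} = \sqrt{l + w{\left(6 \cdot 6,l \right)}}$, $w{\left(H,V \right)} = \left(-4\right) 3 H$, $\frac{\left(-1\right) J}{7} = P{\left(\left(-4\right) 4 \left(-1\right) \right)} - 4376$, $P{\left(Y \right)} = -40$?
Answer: $\frac{i \sqrt{365}}{30912} \approx 0.00061804 i$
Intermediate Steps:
$J = 30912$ ($J = - 7 \left(-40 - 4376\right) = \left(-7\right) \left(-4416\right) = 30912$)
$w{\left(H,V \right)} = - 12 H$
$B{\left(l \right)} = \sqrt{-432 + l}$ ($B{\left(l \right)} = \sqrt{l - 12 \cdot 6 \cdot 6} = \sqrt{l - 432} = \sqrt{-432 + l}$)
$\frac{B{\left(67 \right)}}{J} = \frac{\sqrt{-432 + 67}}{30912} = \sqrt{-365} \cdot \frac{1}{30912} = i \sqrt{365} \cdot \frac{1}{30912} = \frac{i \sqrt{365}}{30912}$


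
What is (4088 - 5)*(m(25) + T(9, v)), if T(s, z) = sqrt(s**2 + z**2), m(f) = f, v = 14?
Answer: 102075 + 4083*sqrt(277) ≈ 1.7003e+5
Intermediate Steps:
(4088 - 5)*(m(25) + T(9, v)) = (4088 - 5)*(25 + sqrt(9**2 + 14**2)) = 4083*(25 + sqrt(81 + 196)) = 4083*(25 + sqrt(277)) = 102075 + 4083*sqrt(277)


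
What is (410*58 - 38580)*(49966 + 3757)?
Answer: -795100400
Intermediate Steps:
(410*58 - 38580)*(49966 + 3757) = (23780 - 38580)*53723 = -14800*53723 = -795100400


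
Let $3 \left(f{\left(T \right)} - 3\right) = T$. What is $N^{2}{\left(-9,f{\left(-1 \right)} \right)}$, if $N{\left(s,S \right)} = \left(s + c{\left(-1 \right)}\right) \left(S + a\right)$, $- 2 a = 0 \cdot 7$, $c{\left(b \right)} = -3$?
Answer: $1024$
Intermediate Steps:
$a = 0$ ($a = - \frac{0 \cdot 7}{2} = \left(- \frac{1}{2}\right) 0 = 0$)
$f{\left(T \right)} = 3 + \frac{T}{3}$
$N{\left(s,S \right)} = S \left(-3 + s\right)$ ($N{\left(s,S \right)} = \left(s - 3\right) \left(S + 0\right) = \left(-3 + s\right) S = S \left(-3 + s\right)$)
$N^{2}{\left(-9,f{\left(-1 \right)} \right)} = \left(\left(3 + \frac{1}{3} \left(-1\right)\right) \left(-3 - 9\right)\right)^{2} = \left(\left(3 - \frac{1}{3}\right) \left(-12\right)\right)^{2} = \left(\frac{8}{3} \left(-12\right)\right)^{2} = \left(-32\right)^{2} = 1024$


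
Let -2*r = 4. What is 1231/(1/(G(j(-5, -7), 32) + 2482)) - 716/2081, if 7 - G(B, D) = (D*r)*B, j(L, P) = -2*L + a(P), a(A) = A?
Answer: 6867946475/2081 ≈ 3.3003e+6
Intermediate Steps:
r = -2 (r = -½*4 = -2)
j(L, P) = P - 2*L (j(L, P) = -2*L + P = P - 2*L)
G(B, D) = 7 + 2*B*D (G(B, D) = 7 - D*(-2)*B = 7 - (-2*D)*B = 7 - (-2)*B*D = 7 + 2*B*D)
1231/(1/(G(j(-5, -7), 32) + 2482)) - 716/2081 = 1231/(1/((7 + 2*(-7 - 2*(-5))*32) + 2482)) - 716/2081 = 1231/(1/((7 + 2*(-7 + 10)*32) + 2482)) - 716*1/2081 = 1231/(1/((7 + 2*3*32) + 2482)) - 716/2081 = 1231/(1/((7 + 192) + 2482)) - 716/2081 = 1231/(1/(199 + 2482)) - 716/2081 = 1231/(1/2681) - 716/2081 = 1231*2681 - 716/2081 = 3300311 - 716/2081 = 6867946475/2081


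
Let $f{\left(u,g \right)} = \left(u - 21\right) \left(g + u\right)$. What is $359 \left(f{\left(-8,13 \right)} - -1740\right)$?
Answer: $572605$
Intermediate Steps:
$f{\left(u,g \right)} = \left(-21 + u\right) \left(g + u\right)$
$359 \left(f{\left(-8,13 \right)} - -1740\right) = 359 \left(\left(\left(-8\right)^{2} - 273 - -168 + 13 \left(-8\right)\right) - -1740\right) = 359 \left(\left(64 - 273 + 168 - 104\right) + 1740\right) = 359 \left(-145 + 1740\right) = 359 \cdot 1595 = 572605$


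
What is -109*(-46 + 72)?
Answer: -2834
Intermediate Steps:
-109*(-46 + 72) = -109*26 = -2834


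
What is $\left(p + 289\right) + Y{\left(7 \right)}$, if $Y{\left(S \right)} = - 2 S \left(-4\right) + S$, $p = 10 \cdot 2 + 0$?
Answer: $372$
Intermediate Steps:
$p = 20$ ($p = 20 + 0 = 20$)
$Y{\left(S \right)} = 9 S$ ($Y{\left(S \right)} = 8 S + S = 9 S$)
$\left(p + 289\right) + Y{\left(7 \right)} = \left(20 + 289\right) + 9 \cdot 7 = 309 + 63 = 372$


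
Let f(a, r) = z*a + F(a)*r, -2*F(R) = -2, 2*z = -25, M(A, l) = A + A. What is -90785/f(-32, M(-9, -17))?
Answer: -90785/382 ≈ -237.66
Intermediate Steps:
M(A, l) = 2*A
z = -25/2 (z = (1/2)*(-25) = -25/2 ≈ -12.500)
F(R) = 1 (F(R) = -1/2*(-2) = 1)
f(a, r) = r - 25*a/2 (f(a, r) = -25*a/2 + 1*r = -25*a/2 + r = r - 25*a/2)
-90785/f(-32, M(-9, -17)) = -90785/(2*(-9) - 25/2*(-32)) = -90785/(-18 + 400) = -90785/382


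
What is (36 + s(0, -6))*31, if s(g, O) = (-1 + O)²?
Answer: 2635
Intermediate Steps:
(36 + s(0, -6))*31 = (36 + (-1 - 6)²)*31 = (36 + (-7)²)*31 = (36 + 49)*31 = 85*31 = 2635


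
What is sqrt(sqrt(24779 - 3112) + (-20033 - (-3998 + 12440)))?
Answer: sqrt(-28475 + sqrt(21667)) ≈ 168.31*I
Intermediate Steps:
sqrt(sqrt(24779 - 3112) + (-20033 - (-3998 + 12440))) = sqrt(sqrt(21667) + (-20033 - 1*8442)) = sqrt(sqrt(21667) + (-20033 - 8442)) = sqrt(sqrt(21667) - 28475) = sqrt(-28475 + sqrt(21667))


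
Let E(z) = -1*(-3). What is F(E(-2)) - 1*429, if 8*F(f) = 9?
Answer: -3423/8 ≈ -427.88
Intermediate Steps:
E(z) = 3
F(f) = 9/8 (F(f) = (1/8)*9 = 9/8)
F(E(-2)) - 1*429 = 9/8 - 1*429 = 9/8 - 429 = -3423/8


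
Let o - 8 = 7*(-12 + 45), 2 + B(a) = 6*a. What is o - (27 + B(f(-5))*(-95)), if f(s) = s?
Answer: -2828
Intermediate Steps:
B(a) = -2 + 6*a
o = 239 (o = 8 + 7*(-12 + 45) = 8 + 7*33 = 8 + 231 = 239)
o - (27 + B(f(-5))*(-95)) = 239 - (27 + (-2 + 6*(-5))*(-95)) = 239 - (27 + (-2 - 30)*(-95)) = 239 - (27 - 32*(-95)) = 239 - (27 + 3040) = 239 - 1*3067 = 239 - 3067 = -2828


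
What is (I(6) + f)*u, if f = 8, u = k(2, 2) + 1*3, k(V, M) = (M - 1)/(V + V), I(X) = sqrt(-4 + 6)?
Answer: 26 + 13*sqrt(2)/4 ≈ 30.596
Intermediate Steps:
I(X) = sqrt(2)
k(V, M) = (-1 + M)/(2*V) (k(V, M) = (-1 + M)/((2*V)) = (-1 + M)*(1/(2*V)) = (-1 + M)/(2*V))
u = 13/4 (u = (1/2)*(-1 + 2)/2 + 1*3 = (1/2)*(1/2)*1 + 3 = 1/4 + 3 = 13/4 ≈ 3.2500)
(I(6) + f)*u = (sqrt(2) + 8)*(13/4) = (8 + sqrt(2))*(13/4) = 26 + 13*sqrt(2)/4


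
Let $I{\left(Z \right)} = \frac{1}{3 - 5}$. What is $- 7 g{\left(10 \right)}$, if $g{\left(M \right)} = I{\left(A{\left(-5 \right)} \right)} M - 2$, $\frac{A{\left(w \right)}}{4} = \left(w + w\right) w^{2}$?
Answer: $49$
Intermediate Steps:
$A{\left(w \right)} = 8 w^{3}$ ($A{\left(w \right)} = 4 \left(w + w\right) w^{2} = 4 \cdot 2 w w^{2} = 4 \cdot 2 w^{3} = 8 w^{3}$)
$I{\left(Z \right)} = - \frac{1}{2}$ ($I{\left(Z \right)} = \frac{1}{-2} = - \frac{1}{2}$)
$g{\left(M \right)} = -2 - \frac{M}{2}$ ($g{\left(M \right)} = - \frac{M}{2} - 2 = -2 - \frac{M}{2}$)
$- 7 g{\left(10 \right)} = - 7 \left(-2 - 5\right) = \left(-7\right) \left(-7\right) = 49$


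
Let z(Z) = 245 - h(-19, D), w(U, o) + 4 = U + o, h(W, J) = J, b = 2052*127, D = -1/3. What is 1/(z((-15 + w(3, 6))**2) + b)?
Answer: 3/782548 ≈ 3.8336e-6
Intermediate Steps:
D = -1/3 (D = -1*1/3 = -1/3 ≈ -0.33333)
b = 260604
w(U, o) = -4 + U + o (w(U, o) = -4 + (U + o) = -4 + U + o)
z(Z) = 736/3 (z(Z) = 245 - 1*(-1/3) = 245 + 1/3 = 736/3)
1/(z((-15 + w(3, 6))**2) + b) = 1/(736/3 + 260604) = 1/(782548/3) = 3/782548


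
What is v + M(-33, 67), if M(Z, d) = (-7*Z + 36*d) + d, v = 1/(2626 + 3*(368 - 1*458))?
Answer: 6384761/2356 ≈ 2710.0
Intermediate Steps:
v = 1/2356 (v = 1/(2626 + 3*(368 - 458)) = 1/(2626 + 3*(-90)) = 1/(2626 - 270) = 1/2356 ≈ 0.00042445)
M(Z, d) = -7*Z + 37*d
v + M(-33, 67) = 1/2356 + (-7*(-33) + 37*67) = 1/2356 + (231 + 2479) = 1/2356 + 2710 = 6384761/2356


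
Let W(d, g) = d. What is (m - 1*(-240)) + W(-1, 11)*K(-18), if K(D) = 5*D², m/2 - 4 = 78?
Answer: -1216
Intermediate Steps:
m = 164 (m = 8 + 2*78 = 8 + 156 = 164)
(m - 1*(-240)) + W(-1, 11)*K(-18) = (164 - 1*(-240)) - 5*(-18)² = (164 + 240) - 5*324 = 404 - 1*1620 = 404 - 1620 = -1216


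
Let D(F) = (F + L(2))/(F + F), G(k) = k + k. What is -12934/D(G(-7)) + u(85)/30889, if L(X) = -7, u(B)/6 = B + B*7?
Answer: -94003592/5451 ≈ -17245.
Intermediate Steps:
u(B) = 48*B (u(B) = 6*(B + B*7) = 6*(B + 7*B) = 6*(8*B) = 48*B)
G(k) = 2*k
D(F) = (-7 + F)/(2*F) (D(F) = (F - 7)/(F + F) = (-7 + F)/((2*F)) = (-7 + F)*(1/(2*F)) = (-7 + F)/(2*F))
-12934/D(G(-7)) + u(85)/30889 = -12934*(-28/(-7 + 2*(-7))) + (48*85)/30889 = -12934*(-28/(-7 - 14)) + 4080*(1/30889) = -12934/((½)*(-1/14)*(-21)) + 240/1817 = -12934/¾ + 240/1817 = -12934*4/3 + 240/1817 = -51736/3 + 240/1817 = -94003592/5451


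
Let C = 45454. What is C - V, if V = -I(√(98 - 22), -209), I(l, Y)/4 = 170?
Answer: 46134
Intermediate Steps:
I(l, Y) = 680 (I(l, Y) = 4*170 = 680)
V = -680 (V = -1*680 = -680)
C - V = 45454 - 1*(-680) = 45454 + 680 = 46134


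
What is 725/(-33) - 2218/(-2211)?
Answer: -46357/2211 ≈ -20.967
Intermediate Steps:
725/(-33) - 2218/(-2211) = 725*(-1/33) - 2218*(-1/2211) = -725/33 + 2218/2211 = -46357/2211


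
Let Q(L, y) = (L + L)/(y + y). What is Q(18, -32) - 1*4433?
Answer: -70937/16 ≈ -4433.6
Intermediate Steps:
Q(L, y) = L/y (Q(L, y) = (2*L)/((2*y)) = (2*L)*(1/(2*y)) = L/y)
Q(18, -32) - 1*4433 = 18/(-32) - 1*4433 = 18*(-1/32) - 4433 = -9/16 - 4433 = -70937/16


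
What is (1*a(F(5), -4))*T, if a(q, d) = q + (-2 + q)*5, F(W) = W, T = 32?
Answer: 640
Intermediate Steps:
a(q, d) = -10 + 6*q (a(q, d) = q + (-10 + 5*q) = -10 + 6*q)
(1*a(F(5), -4))*T = (1*(-10 + 6*5))*32 = (1*(-10 + 30))*32 = (1*20)*32 = 20*32 = 640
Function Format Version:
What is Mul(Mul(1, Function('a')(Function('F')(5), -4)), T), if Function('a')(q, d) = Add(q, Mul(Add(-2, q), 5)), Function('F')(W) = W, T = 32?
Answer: 640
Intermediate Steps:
Function('a')(q, d) = Add(-10, Mul(6, q)) (Function('a')(q, d) = Add(q, Add(-10, Mul(5, q))) = Add(-10, Mul(6, q)))
Mul(Mul(1, Function('a')(Function('F')(5), -4)), T) = Mul(Mul(1, Add(-10, Mul(6, 5))), 32) = Mul(Mul(1, Add(-10, 30)), 32) = Mul(Mul(1, 20), 32) = Mul(20, 32) = 640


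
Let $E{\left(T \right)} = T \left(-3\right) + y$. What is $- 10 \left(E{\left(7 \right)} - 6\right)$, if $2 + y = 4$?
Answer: $250$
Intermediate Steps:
$y = 2$ ($y = -2 + 4 = 2$)
$E{\left(T \right)} = 2 - 3 T$ ($E{\left(T \right)} = T \left(-3\right) + 2 = - 3 T + 2 = 2 - 3 T$)
$- 10 \left(E{\left(7 \right)} - 6\right) = - 10 \left(\left(2 - 21\right) - 6\right) = - 10 \left(-19 - 6\right) = \left(-10\right) \left(-25\right) = 250$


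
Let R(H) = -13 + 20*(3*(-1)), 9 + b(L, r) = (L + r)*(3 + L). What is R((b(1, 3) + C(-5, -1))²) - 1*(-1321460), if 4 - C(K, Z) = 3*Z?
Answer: 1321387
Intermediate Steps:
C(K, Z) = 4 - 3*Z
b(L, r) = -9 + (3 + L)*(L + r) (b(L, r) = -9 + (L + r)*(3 + L) = -9 + (3 + L)*(L + r))
R(H) = -73 (R(H) = -13 + 20*(-3) = -13 - 60 = -73)
R((b(1, 3) + C(-5, -1))²) - 1*(-1321460) = -73 - 1*(-1321460) = -73 + 1321460 = 1321387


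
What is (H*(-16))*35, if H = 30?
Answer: -16800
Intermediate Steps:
(H*(-16))*35 = (30*(-16))*35 = -480*35 = -16800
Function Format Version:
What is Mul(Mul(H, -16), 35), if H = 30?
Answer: -16800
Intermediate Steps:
Mul(Mul(H, -16), 35) = Mul(Mul(30, -16), 35) = Mul(-480, 35) = -16800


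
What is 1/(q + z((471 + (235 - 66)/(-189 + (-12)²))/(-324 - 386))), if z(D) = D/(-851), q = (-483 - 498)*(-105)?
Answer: 13594725/1400324659138 ≈ 9.7083e-6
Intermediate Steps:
q = 103005 (q = -981*(-105) = 103005)
z(D) = -D/851 (z(D) = D*(-1/851) = -D/851)
1/(q + z((471 + (235 - 66)/(-189 + (-12)²))/(-324 - 386))) = 1/(103005 - (471 + (235 - 66)/(-189 + (-12)²))/(851*(-324 - 386))) = 1/(103005 - (471 + 169/(-189 + 144))/(851*(-710))) = 1/(103005 - (471 + 169/(-45))*(-1)/(851*710)) = 1/(103005 - (471 + 169*(-1/45))*(-1)/(851*710)) = 1/(103005 - (471 - 169/45)*(-1)/(851*710)) = 1/(103005 - 21026*(-1)/(38295*710)) = 1/(103005 - 1/851*(-10513/15975)) = 1/(103005 + 10513/13594725) = 1/(1400324659138/13594725) = 13594725/1400324659138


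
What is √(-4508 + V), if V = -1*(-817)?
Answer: I*√3691 ≈ 60.754*I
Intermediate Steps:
V = 817
√(-4508 + V) = √(-4508 + 817) = √(-3691) = I*√3691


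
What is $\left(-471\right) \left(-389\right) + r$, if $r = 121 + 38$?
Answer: $183378$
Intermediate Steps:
$r = 159$
$\left(-471\right) \left(-389\right) + r = \left(-471\right) \left(-389\right) + 159 = 183219 + 159 = 183378$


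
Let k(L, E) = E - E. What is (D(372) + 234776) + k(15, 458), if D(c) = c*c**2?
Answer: 51713624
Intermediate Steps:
D(c) = c**3
k(L, E) = 0
(D(372) + 234776) + k(15, 458) = (372**3 + 234776) + 0 = (51478848 + 234776) + 0 = 51713624 + 0 = 51713624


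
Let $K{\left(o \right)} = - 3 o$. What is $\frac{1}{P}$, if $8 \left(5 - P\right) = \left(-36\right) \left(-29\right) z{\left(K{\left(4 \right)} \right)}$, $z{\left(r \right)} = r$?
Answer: $\frac{1}{1571} \approx 0.00063654$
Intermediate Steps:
$P = 1571$ ($P = 5 - \frac{\left(-36\right) \left(-29\right) \left(\left(-3\right) 4\right)}{8} = 5 - \frac{1044 \left(-12\right)}{8} = 5 - -1566 = 5 + 1566 = 1571$)
$\frac{1}{P} = \frac{1}{1571}$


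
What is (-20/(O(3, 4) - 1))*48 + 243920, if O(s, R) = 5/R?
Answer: 240080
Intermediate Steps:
(-20/(O(3, 4) - 1))*48 + 243920 = (-20/(5/4 - 1))*48 + 243920 = (-20/(¼))*48 + 243920 = (4*(-20))*48 + 243920 = -80*48 + 243920 = -3840 + 243920 = 240080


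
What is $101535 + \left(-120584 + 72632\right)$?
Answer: $53583$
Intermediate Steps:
$101535 + \left(-120584 + 72632\right) = 101535 - 47952 = 53583$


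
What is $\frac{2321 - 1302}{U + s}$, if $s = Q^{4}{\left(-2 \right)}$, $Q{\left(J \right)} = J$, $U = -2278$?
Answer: $- \frac{1019}{2262} \approx -0.45049$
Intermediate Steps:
$s = 16$ ($s = \left(-2\right)^{4} = 16$)
$\frac{2321 - 1302}{U + s} = \frac{2321 - 1302}{-2278 + 16} = \frac{1019}{-2262} = 1019 \left(- \frac{1}{2262}\right) = - \frac{1019}{2262}$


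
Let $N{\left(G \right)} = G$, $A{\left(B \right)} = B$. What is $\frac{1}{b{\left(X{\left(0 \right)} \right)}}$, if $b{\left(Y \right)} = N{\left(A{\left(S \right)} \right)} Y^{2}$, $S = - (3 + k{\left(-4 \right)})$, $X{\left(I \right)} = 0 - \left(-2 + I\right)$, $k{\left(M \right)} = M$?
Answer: $\frac{1}{4} \approx 0.25$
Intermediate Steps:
$X{\left(I \right)} = 2 - I$
$S = 1$ ($S = - (3 - 4) = \left(-1\right) \left(-1\right) = 1$)
$b{\left(Y \right)} = Y^{2}$ ($b{\left(Y \right)} = 1 Y^{2} = Y^{2}$)
$\frac{1}{b{\left(X{\left(0 \right)} \right)}} = \frac{1}{\left(2 - 0\right)^{2}} = \frac{1}{\left(2 + 0\right)^{2}} = \frac{1}{2^{2}} = \frac{1}{4}$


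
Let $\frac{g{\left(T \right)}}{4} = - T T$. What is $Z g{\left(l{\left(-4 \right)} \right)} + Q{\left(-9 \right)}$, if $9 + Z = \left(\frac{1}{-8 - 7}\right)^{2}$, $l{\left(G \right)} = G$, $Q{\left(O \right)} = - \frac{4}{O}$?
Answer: $\frac{14404}{25} \approx 576.16$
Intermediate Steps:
$g{\left(T \right)} = - 4 T^{2}$ ($g{\left(T \right)} = 4 - T T = 4 \left(- T^{2}\right) = - 4 T^{2}$)
$Z = - \frac{2024}{225}$ ($Z = -9 + \left(\frac{1}{-8 - 7}\right)^{2} = -9 + \left(\frac{1}{-15}\right)^{2} = -9 + \left(- \frac{1}{15}\right)^{2} = -9 + \frac{1}{225} = - \frac{2024}{225} \approx -8.9956$)
$Z g{\left(l{\left(-4 \right)} \right)} + Q{\left(-9 \right)} = - \frac{2024 \left(- 4 \left(-4\right)^{2}\right)}{225} - \frac{4}{-9} = - \frac{2024 \left(\left(-4\right) 16\right)}{225} - - \frac{4}{9} = \left(- \frac{2024}{225}\right) \left(-64\right) + \frac{4}{9} = \frac{129536}{225} + \frac{4}{9} = \frac{14404}{25}$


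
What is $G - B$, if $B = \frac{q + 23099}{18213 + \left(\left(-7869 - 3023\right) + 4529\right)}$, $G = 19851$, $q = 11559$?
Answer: $\frac{117599846}{5925} \approx 19848.0$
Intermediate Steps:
$B = \frac{17329}{5925}$ ($B = \frac{11559 + 23099}{18213 + \left(\left(-7869 - 3023\right) + 4529\right)} = \frac{34658}{18213 + \left(-10892 + 4529\right)} = \frac{34658}{18213 - 6363} = \frac{34658}{11850} = 34658 \cdot \frac{1}{11850} = \frac{17329}{5925} \approx 2.9247$)
$G - B = 19851 - \frac{17329}{5925} = \frac{117599846}{5925}$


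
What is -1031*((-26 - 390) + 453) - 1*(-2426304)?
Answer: 2388157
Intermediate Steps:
-1031*((-26 - 390) + 453) - 1*(-2426304) = -1031*(-416 + 453) + 2426304 = -1031*37 + 2426304 = -38147 + 2426304 = 2388157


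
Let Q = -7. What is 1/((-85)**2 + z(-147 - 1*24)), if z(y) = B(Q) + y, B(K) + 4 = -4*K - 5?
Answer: 1/7073 ≈ 0.00014138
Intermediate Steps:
B(K) = -9 - 4*K (B(K) = -4 + (-4*K - 5) = -4 + (-5 - 4*K) = -9 - 4*K)
z(y) = 19 + y (z(y) = (-9 - 4*(-7)) + y = (-9 + 28) + y = 19 + y)
1/((-85)**2 + z(-147 - 1*24)) = 1/((-85)**2 + (19 + (-147 - 1*24))) = 1/(7225 + (19 + (-147 - 24))) = 1/(7225 + (19 - 171)) = 1/(7225 - 152) = 1/7073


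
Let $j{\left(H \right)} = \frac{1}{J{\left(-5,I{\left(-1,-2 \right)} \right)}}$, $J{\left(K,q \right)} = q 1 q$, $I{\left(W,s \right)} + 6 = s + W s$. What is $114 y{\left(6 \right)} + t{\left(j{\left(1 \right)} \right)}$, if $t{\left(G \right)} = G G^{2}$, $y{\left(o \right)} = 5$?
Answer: $\frac{26593921}{46656} \approx 570.0$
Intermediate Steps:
$I{\left(W,s \right)} = -6 + s + W s$ ($I{\left(W,s \right)} = -6 + \left(s + W s\right) = -6 + s + W s$)
$J{\left(K,q \right)} = q^{2}$ ($J{\left(K,q \right)} = q q = q^{2}$)
$j{\left(H \right)} = \frac{1}{36}$ ($j{\left(H \right)} = \frac{1}{\left(-6 - 2 - -2\right)^{2}} = \frac{1}{\left(-6 - 2 + 2\right)^{2}} = \frac{1}{\left(-6\right)^{2}} = \frac{1}{36}$)
$t{\left(G \right)} = G^{3}$
$114 y{\left(6 \right)} + t{\left(j{\left(1 \right)} \right)} = 114 \cdot 5 + \left(\frac{1}{36}\right)^{3} = 570 + \frac{1}{46656} = \frac{26593921}{46656}$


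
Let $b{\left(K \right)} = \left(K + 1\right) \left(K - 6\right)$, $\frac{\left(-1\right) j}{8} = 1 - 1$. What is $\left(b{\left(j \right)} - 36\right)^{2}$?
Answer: $1764$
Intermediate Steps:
$j = 0$ ($j = - 8 \left(1 - 1\right) = \left(-8\right) 0 = 0$)
$b{\left(K \right)} = \left(1 + K\right) \left(-6 + K\right)$
$\left(b{\left(j \right)} - 36\right)^{2} = \left(\left(-6 + 0^{2} - 0\right) - 36\right)^{2} = \left(\left(-6 + 0 + 0\right) - 36\right)^{2} = \left(-6 - 36\right)^{2} = \left(-42\right)^{2} = 1764$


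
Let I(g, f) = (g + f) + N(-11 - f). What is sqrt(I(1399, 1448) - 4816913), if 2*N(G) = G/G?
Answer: I*sqrt(19256262)/2 ≈ 2194.1*I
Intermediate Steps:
N(G) = 1/2 (N(G) = (G/G)/2 = (1/2)*1 = 1/2)
I(g, f) = 1/2 + f + g (I(g, f) = (g + f) + 1/2 = (f + g) + 1/2 = 1/2 + f + g)
sqrt(I(1399, 1448) - 4816913) = sqrt((1/2 + 1448 + 1399) - 4816913) = sqrt(5695/2 - 4816913) = sqrt(-9628131/2) = I*sqrt(19256262)/2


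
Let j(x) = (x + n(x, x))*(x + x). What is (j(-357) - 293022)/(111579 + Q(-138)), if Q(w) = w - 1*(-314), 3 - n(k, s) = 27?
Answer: -20988/111755 ≈ -0.18780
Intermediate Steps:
n(k, s) = -24 (n(k, s) = 3 - 1*27 = 3 - 27 = -24)
j(x) = 2*x*(-24 + x) (j(x) = (x - 24)*(x + x) = (-24 + x)*(2*x) = 2*x*(-24 + x))
Q(w) = 314 + w (Q(w) = w + 314 = 314 + w)
(j(-357) - 293022)/(111579 + Q(-138)) = (2*(-357)*(-24 - 357) - 293022)/(111579 + (314 - 138)) = (2*(-357)*(-381) - 293022)/(111579 + 176) = (272034 - 293022)/111755 = -20988*1/111755 = -20988/111755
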